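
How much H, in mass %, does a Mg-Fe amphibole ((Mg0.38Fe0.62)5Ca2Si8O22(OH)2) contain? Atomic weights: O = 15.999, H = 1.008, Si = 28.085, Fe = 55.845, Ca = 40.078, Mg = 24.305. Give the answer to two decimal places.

0.22 mass %

M((Mg0.38Fe0.62)5Ca2Si8O22(OH)2) = 910.127 g/mol.
H contributes 2 × 1.008 = 2.016 g per mole.
2.016/910.127 = 0.0022 → 0.22%.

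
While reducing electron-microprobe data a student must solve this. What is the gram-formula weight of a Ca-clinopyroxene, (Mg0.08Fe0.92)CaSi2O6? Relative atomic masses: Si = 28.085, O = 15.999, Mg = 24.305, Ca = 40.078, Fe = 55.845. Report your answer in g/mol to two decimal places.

245.56 g/mol

M = 0.08*24.305 + 0.92*55.845 + 1*40.078 + 2*28.085 + 6*15.999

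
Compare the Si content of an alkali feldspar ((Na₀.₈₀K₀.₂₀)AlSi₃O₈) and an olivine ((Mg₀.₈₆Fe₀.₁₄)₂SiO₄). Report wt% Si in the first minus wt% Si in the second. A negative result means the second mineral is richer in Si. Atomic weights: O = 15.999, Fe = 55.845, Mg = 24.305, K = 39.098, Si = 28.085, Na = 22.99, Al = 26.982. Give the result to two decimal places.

12.96 percentage points

M((Na₀.₈₀K₀.₂₀)AlSi₃O₈) = 265.441 g/mol, so wt% Si = 84.255/265.441 × 100 = 31.74%.
M((Mg₀.₈₆Fe₀.₁₄)₂SiO₄) = 149.522 g/mol, so wt% Si = 28.085/149.522 × 100 = 18.78%.
31.74 − 18.78 = 12.96 pp.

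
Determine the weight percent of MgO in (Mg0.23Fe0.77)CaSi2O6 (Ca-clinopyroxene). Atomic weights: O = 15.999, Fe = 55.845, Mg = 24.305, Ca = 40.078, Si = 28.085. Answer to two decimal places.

Formula mass = 240.833 g/mol.
0.23 Mg → 0.2300 mol MgO per formula unit; M(MgO) = 40.304, so MgO mass = 9.270 g.
9.270/240.833 × 100 = 3.85 wt%.

3.85 wt%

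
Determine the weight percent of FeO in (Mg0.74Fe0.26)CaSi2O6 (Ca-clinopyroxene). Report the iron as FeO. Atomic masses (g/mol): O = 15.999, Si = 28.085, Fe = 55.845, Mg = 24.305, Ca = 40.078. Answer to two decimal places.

8.31 wt%

M((Mg0.74Fe0.26)CaSi2O6) = 224.747 g/mol; M(FeO) = 71.844 g/mol.
Moles FeO per formula unit = 0.26 Fe ÷ 1 = 0.2600.
FeO fraction = (0.2600 × 71.844) / 224.747 = 18.679/224.747 = 0.0831.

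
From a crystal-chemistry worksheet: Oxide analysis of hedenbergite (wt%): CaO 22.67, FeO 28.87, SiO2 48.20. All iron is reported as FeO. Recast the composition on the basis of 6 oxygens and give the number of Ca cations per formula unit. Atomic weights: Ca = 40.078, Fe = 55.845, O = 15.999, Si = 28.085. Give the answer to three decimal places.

22.67 wt% CaO ÷ 56.077 g/mol = 0.40427 mol, giving 0.40427 Ca and 0.40427 O.
28.87 wt% FeO ÷ 71.844 g/mol = 0.40184 mol, giving 0.40184 Fe and 0.40184 O.
48.20 wt% SiO2 ÷ 60.083 g/mol = 0.80222 mol, giving 0.80222 Si and 1.60444 O.
Oxygen sums to 2.41055; scaling by 6/2.41055 = 2.48906 puts the formula on 6 O.
Ca: 0.40427 × 2.48906 = 1.006 atoms per formula unit.

1.006 Ca apfu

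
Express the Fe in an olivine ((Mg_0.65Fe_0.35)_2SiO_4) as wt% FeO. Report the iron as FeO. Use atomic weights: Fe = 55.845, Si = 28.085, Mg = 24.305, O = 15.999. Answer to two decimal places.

M((Mg_0.65Fe_0.35)_2SiO_4) = 162.769 g/mol; M(FeO) = 71.844 g/mol.
Moles FeO per formula unit = 0.70 Fe ÷ 1 = 0.7000.
FeO fraction = (0.7000 × 71.844) / 162.769 = 50.291/162.769 = 0.3090.

30.90 wt%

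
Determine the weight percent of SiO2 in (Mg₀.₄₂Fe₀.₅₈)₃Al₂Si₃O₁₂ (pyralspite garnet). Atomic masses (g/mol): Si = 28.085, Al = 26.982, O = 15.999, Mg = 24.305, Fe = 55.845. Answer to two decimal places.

39.36 wt%

M((Mg₀.₄₂Fe₀.₅₈)₃Al₂Si₃O₁₂) = 458.002 g/mol; M(SiO2) = 60.083 g/mol.
Moles SiO2 per formula unit = 3 Si ÷ 1 = 3.0000.
SiO2 fraction = (3.0000 × 60.083) / 458.002 = 180.249/458.002 = 0.3936.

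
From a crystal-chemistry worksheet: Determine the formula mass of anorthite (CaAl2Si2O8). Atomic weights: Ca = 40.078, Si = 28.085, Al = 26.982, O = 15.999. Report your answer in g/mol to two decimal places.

278.20 g/mol

M = 1×40.078 + 2×26.982 + 2×28.085 + 8×15.999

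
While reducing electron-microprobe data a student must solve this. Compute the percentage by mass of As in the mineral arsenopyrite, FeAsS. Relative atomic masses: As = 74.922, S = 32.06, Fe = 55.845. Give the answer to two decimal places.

46.01 weight percent

Molar mass of FeAsS: 1·55.845 + 1·74.922 + 1·32.06 = 162.827 g/mol.
Mass of As per formula unit: 1 × 74.922 = 74.922 g.
Weight fraction As = 74.922 / 162.827 = 0.4601.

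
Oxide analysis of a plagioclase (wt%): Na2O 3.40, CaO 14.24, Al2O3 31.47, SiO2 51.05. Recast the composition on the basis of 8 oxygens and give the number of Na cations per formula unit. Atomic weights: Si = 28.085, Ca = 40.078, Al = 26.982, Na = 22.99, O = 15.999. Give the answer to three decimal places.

0.299 Na apfu

Na2O (M=61.979): mol = 0.05486; Na = 0.10972, O = 0.05486.
CaO (M=56.077): mol = 0.25394; Ca = 0.25394, O = 0.25394.
Al2O3 (M=101.961): mol = 0.30865; Al = 0.61730, O = 0.92595.
SiO2 (M=60.083): mol = 0.84966; Si = 0.84966, O = 1.69932.
ΣO = 2.93407; factor = 8/ΣO = 2.72659.
Na apfu = 0.10972 × 2.72659 = 0.299.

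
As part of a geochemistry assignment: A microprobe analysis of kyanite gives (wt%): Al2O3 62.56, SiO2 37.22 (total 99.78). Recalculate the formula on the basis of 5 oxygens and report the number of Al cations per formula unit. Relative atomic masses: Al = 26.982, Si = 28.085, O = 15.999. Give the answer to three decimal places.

1.992 Al apfu

Al2O3 (M=101.961): mol = 0.61357; Al = 1.22714, O = 1.84071.
SiO2 (M=60.083): mol = 0.61948; Si = 0.61948, O = 1.23896.
ΣO = 3.07967; factor = 5/ΣO = 1.62355.
Al apfu = 1.22714 × 1.62355 = 1.992.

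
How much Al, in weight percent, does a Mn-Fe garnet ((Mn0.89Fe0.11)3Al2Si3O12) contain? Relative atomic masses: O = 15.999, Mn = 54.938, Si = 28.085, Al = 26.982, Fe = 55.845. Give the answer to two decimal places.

M((Mn0.89Fe0.11)3Al2Si3O12) = 495.320 g/mol.
Al contributes 2 × 26.982 = 53.964 g per mole.
53.964/495.320 = 0.1089 → 10.89%.

10.89 weight percent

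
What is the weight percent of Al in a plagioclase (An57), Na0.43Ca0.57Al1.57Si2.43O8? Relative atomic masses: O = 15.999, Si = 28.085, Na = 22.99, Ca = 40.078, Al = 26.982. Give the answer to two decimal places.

15.61 weight percent

Molar mass of Na0.43Ca0.57Al1.57Si2.43O8: 0.43*22.99 + 0.57*40.078 + 1.57*26.982 + 2.43*28.085 + 8*15.999 = 271.330 g/mol.
Mass of Al per formula unit: 1.57 × 26.982 = 42.362 g.
Weight fraction Al = 42.362 / 271.330 = 0.1561.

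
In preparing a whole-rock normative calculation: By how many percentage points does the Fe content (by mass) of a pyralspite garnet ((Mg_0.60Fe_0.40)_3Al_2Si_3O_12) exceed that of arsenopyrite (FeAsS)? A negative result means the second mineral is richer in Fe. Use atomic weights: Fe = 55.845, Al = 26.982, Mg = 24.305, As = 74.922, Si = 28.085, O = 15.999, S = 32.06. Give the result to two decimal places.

-19.10 percentage points

M((Mg_0.60Fe_0.40)_3Al_2Si_3O_12) = 440.970 g/mol, so wt% Fe = 67.014/440.970 × 100 = 15.20%.
M(FeAsS) = 162.827 g/mol, so wt% Fe = 55.845/162.827 × 100 = 34.30%.
15.20 − 34.30 = -19.10 pp.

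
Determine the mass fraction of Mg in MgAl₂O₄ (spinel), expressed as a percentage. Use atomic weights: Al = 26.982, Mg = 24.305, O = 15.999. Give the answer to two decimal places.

Formula mass = 1·24.305 + 2·26.982 + 4·15.999 = 142.265 g/mol, of which 24.305 g is Mg.
So Mg makes up 24.305/142.265 = 0.1708 of the mass, i.e. 17.08%.

17.08 weight percent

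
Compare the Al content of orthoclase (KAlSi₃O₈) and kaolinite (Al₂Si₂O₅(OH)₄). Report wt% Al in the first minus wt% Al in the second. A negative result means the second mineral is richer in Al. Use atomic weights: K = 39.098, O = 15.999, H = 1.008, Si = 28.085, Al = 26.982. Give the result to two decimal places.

M(KAlSi₃O₈) = 278.327 g/mol, so wt% Al = 26.982/278.327 × 100 = 9.69%.
M(Al₂Si₂O₅(OH)₄) = 258.157 g/mol, so wt% Al = 53.964/258.157 × 100 = 20.90%.
9.69 − 20.90 = -11.21 pp.

-11.21 percentage points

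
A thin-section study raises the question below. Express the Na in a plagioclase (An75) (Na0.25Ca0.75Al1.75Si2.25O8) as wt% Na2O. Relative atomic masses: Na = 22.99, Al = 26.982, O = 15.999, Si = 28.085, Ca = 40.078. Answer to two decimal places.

Molar mass of Na0.25Ca0.75Al1.75Si2.25O8 = 0.25*22.99 + 0.75*40.078 + 1.75*26.982 + 2.25*28.085 + 8*15.999 = 274.208 g/mol.
Each formula unit contains 0.25 Na, equivalent to 0.25/2 = 0.1250 mol Na2O.
M(Na2O) = 2×22.99 + 1×15.999 = 61.979 g/mol.
Mass of Na2O per formula unit = 0.1250 × 61.979 = 7.747 g.
Na2O wt% = 7.747 / 274.208 × 100 = 2.83%.

2.83 wt%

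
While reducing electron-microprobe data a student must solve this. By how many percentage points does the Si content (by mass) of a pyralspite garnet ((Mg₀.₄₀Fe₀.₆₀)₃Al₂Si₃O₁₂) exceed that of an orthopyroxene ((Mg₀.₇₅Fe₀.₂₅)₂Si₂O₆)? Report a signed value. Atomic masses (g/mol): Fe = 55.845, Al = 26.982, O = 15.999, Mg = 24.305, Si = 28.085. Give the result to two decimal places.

M((Mg₀.₄₀Fe₀.₆₀)₃Al₂Si₃O₁₂) = 459.894 g/mol, so wt% Si = 84.255/459.894 × 100 = 18.32%.
M((Mg₀.₇₅Fe₀.₂₅)₂Si₂O₆) = 216.544 g/mol, so wt% Si = 56.170/216.544 × 100 = 25.94%.
18.32 − 25.94 = -7.62 pp.

-7.62 percentage points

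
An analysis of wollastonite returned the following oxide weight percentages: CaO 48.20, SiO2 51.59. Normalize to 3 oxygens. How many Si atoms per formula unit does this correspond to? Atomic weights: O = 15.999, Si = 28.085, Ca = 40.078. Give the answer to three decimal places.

1.000 Si apfu

48.20 wt% CaO ÷ 56.077 g/mol = 0.85953 mol, giving 0.85953 Ca and 0.85953 O.
51.59 wt% SiO2 ÷ 60.083 g/mol = 0.85865 mol, giving 0.85865 Si and 1.71730 O.
Oxygen sums to 2.57683; scaling by 3/2.57683 = 1.16422 puts the formula on 3 O.
Si: 0.85865 × 1.16422 = 1.000 atoms per formula unit.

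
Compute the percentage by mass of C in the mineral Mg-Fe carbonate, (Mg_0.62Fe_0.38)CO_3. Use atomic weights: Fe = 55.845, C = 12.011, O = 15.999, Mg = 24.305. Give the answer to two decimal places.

Molar mass of (Mg_0.62Fe_0.38)CO_3: 0.62×24.305 + 0.38×55.845 + 1×12.011 + 3×15.999 = 96.298 g/mol.
Mass of C per formula unit: 1 × 12.011 = 12.011 g.
Weight fraction C = 12.011 / 96.298 = 0.1247.

12.47 weight percent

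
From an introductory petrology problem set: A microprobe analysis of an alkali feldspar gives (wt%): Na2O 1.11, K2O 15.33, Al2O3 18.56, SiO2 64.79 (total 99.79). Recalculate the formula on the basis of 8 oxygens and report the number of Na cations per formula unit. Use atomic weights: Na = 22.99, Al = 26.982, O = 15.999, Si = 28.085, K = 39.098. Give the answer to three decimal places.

0.099 Na apfu

1.11 wt% Na2O ÷ 61.979 g/mol = 0.01791 mol, giving 0.03582 Na and 0.01791 O.
15.33 wt% K2O ÷ 94.195 g/mol = 0.16275 mol, giving 0.32550 K and 0.16275 O.
18.56 wt% Al2O3 ÷ 101.961 g/mol = 0.18203 mol, giving 0.36406 Al and 0.54609 O.
64.79 wt% SiO2 ÷ 60.083 g/mol = 1.07834 mol, giving 1.07834 Si and 2.15668 O.
Oxygen sums to 2.88343; scaling by 8/2.88343 = 2.77447 puts the formula on 8 O.
Na: 0.03582 × 2.77447 = 0.099 atoms per formula unit.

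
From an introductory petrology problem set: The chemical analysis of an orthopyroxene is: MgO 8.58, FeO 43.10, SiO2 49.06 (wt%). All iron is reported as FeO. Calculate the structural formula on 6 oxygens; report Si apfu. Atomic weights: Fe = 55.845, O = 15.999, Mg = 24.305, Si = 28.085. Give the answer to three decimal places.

2.003 Si apfu

8.58 wt% MgO ÷ 40.304 g/mol = 0.21288 mol, giving 0.21288 Mg and 0.21288 O.
43.10 wt% FeO ÷ 71.844 g/mol = 0.59991 mol, giving 0.59991 Fe and 0.59991 O.
49.06 wt% SiO2 ÷ 60.083 g/mol = 0.81654 mol, giving 0.81654 Si and 1.63308 O.
Oxygen sums to 2.44587; scaling by 6/2.44587 = 2.45311 puts the formula on 6 O.
Si: 0.81654 × 2.45311 = 2.003 atoms per formula unit.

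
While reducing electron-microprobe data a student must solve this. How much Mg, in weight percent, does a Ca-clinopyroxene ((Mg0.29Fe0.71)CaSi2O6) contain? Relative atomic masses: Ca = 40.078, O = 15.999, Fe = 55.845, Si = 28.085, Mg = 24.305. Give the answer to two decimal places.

2.95 weight percent

Molar mass of (Mg0.29Fe0.71)CaSi2O6: 0.29×24.305 + 0.71×55.845 + 1×40.078 + 2×28.085 + 6×15.999 = 238.940 g/mol.
Mass of Mg per formula unit: 0.29 × 24.305 = 7.048 g.
Weight fraction Mg = 7.048 / 238.940 = 0.0295.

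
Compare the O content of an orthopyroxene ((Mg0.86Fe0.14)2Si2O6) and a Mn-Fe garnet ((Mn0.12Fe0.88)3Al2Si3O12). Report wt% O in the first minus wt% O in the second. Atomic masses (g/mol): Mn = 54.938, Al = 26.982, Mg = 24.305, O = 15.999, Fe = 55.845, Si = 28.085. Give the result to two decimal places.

7.20 percentage points

O in (Mg0.86Fe0.14)2Si2O6: molar mass 209.605 g/mol; 6×15.999 = 95.994 g → 45.80 wt%.
O in (Mn0.12Fe0.88)3Al2Si3O12: molar mass 497.415 g/mol; 12×15.999 = 191.988 g → 38.60 wt%.
Difference = 45.80 − 38.60 = 7.20 percentage points.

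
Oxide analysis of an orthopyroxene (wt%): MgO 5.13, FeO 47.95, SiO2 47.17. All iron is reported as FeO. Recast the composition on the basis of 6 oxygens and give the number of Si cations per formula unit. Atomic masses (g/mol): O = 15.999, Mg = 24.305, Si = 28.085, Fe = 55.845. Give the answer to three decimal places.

MgO (M=40.304): mol = 0.12728; Mg = 0.12728, O = 0.12728.
FeO (M=71.844): mol = 0.66742; Fe = 0.66742, O = 0.66742.
SiO2 (M=60.083): mol = 0.78508; Si = 0.78508, O = 1.57016.
ΣO = 2.36486; factor = 6/ΣO = 2.53715.
Si apfu = 0.78508 × 2.53715 = 1.992.

1.992 Si apfu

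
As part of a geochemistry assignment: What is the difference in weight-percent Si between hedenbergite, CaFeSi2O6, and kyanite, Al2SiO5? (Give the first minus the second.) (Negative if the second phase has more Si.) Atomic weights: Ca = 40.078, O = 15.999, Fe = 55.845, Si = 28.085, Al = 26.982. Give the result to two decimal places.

M(CaFeSi2O6) = 248.087 g/mol, so wt% Si = 56.170/248.087 × 100 = 22.64%.
M(Al2SiO5) = 162.044 g/mol, so wt% Si = 28.085/162.044 × 100 = 17.33%.
22.64 − 17.33 = 5.31 pp.

5.31 percentage points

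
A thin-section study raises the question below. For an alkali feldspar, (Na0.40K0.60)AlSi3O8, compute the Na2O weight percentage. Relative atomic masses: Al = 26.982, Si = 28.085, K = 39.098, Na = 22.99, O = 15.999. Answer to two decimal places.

M((Na0.40K0.60)AlSi3O8) = 271.884 g/mol; M(Na2O) = 61.979 g/mol.
Moles Na2O per formula unit = 0.40 Na ÷ 2 = 0.2000.
Na2O fraction = (0.2000 × 61.979) / 271.884 = 12.396/271.884 = 0.0456.

4.56 wt%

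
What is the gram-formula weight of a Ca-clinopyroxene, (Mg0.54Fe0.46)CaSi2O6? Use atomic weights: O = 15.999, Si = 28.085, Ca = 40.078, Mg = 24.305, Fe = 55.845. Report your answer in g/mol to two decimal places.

231.06 g/mol

Mg: 0.54 × 24.305 = 13.1247
Fe: 0.46 × 55.845 = 25.6887
Ca: 1 × 40.078 = 40.0780
Si: 2 × 28.085 = 56.1700
O: 6 × 15.999 = 95.9940
Summing the contributions gives the formula mass.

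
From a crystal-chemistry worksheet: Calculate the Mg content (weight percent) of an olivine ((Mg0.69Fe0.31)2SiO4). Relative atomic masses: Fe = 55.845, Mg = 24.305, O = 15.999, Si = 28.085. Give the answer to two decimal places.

M((Mg0.69Fe0.31)2SiO4) = 160.246 g/mol.
Mg contributes 1.38 × 24.305 = 33.541 g per mole.
33.541/160.246 = 0.2093 → 20.93%.

20.93 weight percent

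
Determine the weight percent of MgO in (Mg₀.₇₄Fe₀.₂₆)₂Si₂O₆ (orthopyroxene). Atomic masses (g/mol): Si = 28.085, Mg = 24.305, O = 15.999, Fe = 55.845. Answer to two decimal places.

27.47 wt%

Formula mass = 217.175 g/mol.
1.48 Mg → 1.4800 mol MgO per formula unit; M(MgO) = 40.304, so MgO mass = 59.650 g.
59.650/217.175 × 100 = 27.47 wt%.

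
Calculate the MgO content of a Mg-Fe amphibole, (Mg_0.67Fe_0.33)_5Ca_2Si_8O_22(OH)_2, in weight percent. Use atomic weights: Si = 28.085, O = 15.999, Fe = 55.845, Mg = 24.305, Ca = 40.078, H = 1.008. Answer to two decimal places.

M((Mg_0.67Fe_0.33)_5Ca_2Si_8O_22(OH)_2) = 864.394 g/mol; M(MgO) = 40.304 g/mol.
Moles MgO per formula unit = 3.35 Mg ÷ 1 = 3.3500.
MgO fraction = (3.3500 × 40.304) / 864.394 = 135.018/864.394 = 0.1562.

15.62 wt%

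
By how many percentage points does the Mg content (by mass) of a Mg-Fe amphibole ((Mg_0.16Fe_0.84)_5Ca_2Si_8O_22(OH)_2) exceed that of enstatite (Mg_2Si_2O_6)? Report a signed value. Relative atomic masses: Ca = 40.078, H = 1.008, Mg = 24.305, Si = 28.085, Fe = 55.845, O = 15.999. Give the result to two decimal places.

-22.15 percentage points

M((Mg_0.16Fe_0.84)_5Ca_2Si_8O_22(OH)_2) = 944.821 g/mol, so wt% Mg = 19.444/944.821 × 100 = 2.06%.
M(Mg_2Si_2O_6) = 200.774 g/mol, so wt% Mg = 48.610/200.774 × 100 = 24.21%.
2.06 − 24.21 = -22.15 pp.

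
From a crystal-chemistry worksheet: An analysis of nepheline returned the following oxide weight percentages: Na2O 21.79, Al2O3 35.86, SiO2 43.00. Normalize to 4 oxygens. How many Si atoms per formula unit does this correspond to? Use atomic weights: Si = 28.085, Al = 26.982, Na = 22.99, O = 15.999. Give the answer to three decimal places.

Na2O (M=61.979): mol = 0.35157; Na = 0.70314, O = 0.35157.
Al2O3 (M=101.961): mol = 0.35170; Al = 0.70340, O = 1.05510.
SiO2 (M=60.083): mol = 0.71568; Si = 0.71568, O = 1.43136.
ΣO = 2.83803; factor = 4/ΣO = 1.40943.
Si apfu = 0.71568 × 1.40943 = 1.009.

1.009 Si apfu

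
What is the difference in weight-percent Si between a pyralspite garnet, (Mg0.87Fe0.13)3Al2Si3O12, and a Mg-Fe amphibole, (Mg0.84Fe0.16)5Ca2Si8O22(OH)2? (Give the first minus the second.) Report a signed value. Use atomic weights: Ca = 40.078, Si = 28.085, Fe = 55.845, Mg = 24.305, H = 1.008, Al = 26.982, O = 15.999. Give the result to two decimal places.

Si in (Mg0.87Fe0.13)3Al2Si3O12: molar mass 415.423 g/mol; 3×28.085 = 84.255 g → 20.28 wt%.
Si in (Mg0.84Fe0.16)5Ca2Si8O22(OH)2: molar mass 837.585 g/mol; 8×28.085 = 224.680 g → 26.82 wt%.
Difference = 20.28 − 26.82 = -6.54 percentage points.

-6.54 percentage points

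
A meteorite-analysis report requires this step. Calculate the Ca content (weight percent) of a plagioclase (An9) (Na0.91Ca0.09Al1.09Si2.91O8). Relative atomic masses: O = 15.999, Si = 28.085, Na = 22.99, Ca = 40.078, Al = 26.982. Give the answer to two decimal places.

1.37 weight percent

Molar mass of Na0.91Ca0.09Al1.09Si2.91O8: 0.91*22.99 + 0.09*40.078 + 1.09*26.982 + 2.91*28.085 + 8*15.999 = 263.658 g/mol.
Mass of Ca per formula unit: 0.09 × 40.078 = 3.607 g.
Weight fraction Ca = 3.607 / 263.658 = 0.0137.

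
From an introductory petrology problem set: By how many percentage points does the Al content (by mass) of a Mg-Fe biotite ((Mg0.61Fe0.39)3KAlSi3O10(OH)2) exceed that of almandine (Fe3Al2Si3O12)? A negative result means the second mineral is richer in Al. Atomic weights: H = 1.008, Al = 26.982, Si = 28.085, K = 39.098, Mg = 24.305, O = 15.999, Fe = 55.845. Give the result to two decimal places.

-4.90 percentage points

First mineral: 26.982 g Al in 454.156 g formula = 5.94 wt% Al.
Second mineral: 53.964 g Al in 497.742 g formula = 10.84 wt% Al.
5.94% − 10.84% gives a difference of -4.90 percentage points.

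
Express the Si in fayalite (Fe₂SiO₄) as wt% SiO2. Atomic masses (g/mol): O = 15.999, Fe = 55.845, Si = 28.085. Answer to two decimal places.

29.49 wt%

Formula mass = 203.771 g/mol.
1 Si → 1.0000 mol SiO2 per formula unit; M(SiO2) = 60.083, so SiO2 mass = 60.083 g.
60.083/203.771 × 100 = 29.49 wt%.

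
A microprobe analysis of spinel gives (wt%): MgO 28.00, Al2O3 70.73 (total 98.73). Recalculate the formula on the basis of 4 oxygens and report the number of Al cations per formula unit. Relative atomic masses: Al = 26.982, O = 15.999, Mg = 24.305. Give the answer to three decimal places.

MgO: 28.00/40.304 = 0.69472 mol → 0.69472 mol Mg, 0.69472 mol O.
Al2O3: 70.73/101.961 = 0.69370 mol → 1.38740 mol Al, 2.08110 mol O.
Total oxygen = 2.77582 mol. Normalization factor = 4/2.77582 = 1.44102.
Al per 4 O = 1.38740 × 1.44102 = 1.999.

1.999 Al apfu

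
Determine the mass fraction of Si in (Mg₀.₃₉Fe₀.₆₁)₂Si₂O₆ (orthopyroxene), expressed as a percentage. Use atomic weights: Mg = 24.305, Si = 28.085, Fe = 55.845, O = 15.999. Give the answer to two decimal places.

23.48 mass %

M((Mg₀.₃₉Fe₀.₆₁)₂Si₂O₆) = 239.253 g/mol.
Si contributes 2 × 28.085 = 56.170 g per mole.
56.170/239.253 = 0.2348 → 23.48%.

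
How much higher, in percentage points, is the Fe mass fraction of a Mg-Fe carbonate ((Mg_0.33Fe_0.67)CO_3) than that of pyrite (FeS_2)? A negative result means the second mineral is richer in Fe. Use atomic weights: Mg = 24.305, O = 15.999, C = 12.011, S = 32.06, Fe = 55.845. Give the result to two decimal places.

-11.07 percentage points

M((Mg_0.33Fe_0.67)CO_3) = 105.445 g/mol, so wt% Fe = 37.416/105.445 × 100 = 35.48%.
M(FeS_2) = 119.965 g/mol, so wt% Fe = 55.845/119.965 × 100 = 46.55%.
35.48 − 46.55 = -11.07 pp.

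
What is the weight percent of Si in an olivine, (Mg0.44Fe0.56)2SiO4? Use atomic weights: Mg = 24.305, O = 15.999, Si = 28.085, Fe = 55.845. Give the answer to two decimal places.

M((Mg0.44Fe0.56)2SiO4) = 176.016 g/mol.
Si contributes 1 × 28.085 = 28.085 g per mole.
28.085/176.016 = 0.1596 → 15.96%.

15.96 mass %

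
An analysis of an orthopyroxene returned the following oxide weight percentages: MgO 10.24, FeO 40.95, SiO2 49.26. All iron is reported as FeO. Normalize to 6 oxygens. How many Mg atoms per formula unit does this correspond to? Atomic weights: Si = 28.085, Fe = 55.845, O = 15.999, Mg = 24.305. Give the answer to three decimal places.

MgO: 10.24/40.304 = 0.25407 mol → 0.25407 mol Mg, 0.25407 mol O.
FeO: 40.95/71.844 = 0.56998 mol → 0.56998 mol Fe, 0.56998 mol O.
SiO2: 49.26/60.083 = 0.81987 mol → 0.81987 mol Si, 1.63974 mol O.
Total oxygen = 2.46379 mol. Normalization factor = 6/2.46379 = 2.43527.
Mg per 6 O = 0.25407 × 2.43527 = 0.619.

0.619 Mg apfu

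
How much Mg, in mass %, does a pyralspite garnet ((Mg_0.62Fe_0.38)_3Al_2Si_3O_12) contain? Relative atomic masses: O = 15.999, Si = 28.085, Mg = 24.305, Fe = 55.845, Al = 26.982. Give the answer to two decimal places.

M((Mg_0.62Fe_0.38)_3Al_2Si_3O_12) = 439.078 g/mol.
Mg contributes 1.86 × 24.305 = 45.207 g per mole.
45.207/439.078 = 0.1030 → 10.30%.

10.30 mass %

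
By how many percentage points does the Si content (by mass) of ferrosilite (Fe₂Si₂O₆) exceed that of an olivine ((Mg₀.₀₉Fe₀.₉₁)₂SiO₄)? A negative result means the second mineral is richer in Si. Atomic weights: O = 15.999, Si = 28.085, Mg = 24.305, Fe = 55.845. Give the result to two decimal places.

7.11 percentage points

First mineral: 56.170 g Si in 263.854 g formula = 21.29 wt% Si.
Second mineral: 28.085 g Si in 198.094 g formula = 14.18 wt% Si.
21.29% − 14.18% gives a difference of 7.11 percentage points.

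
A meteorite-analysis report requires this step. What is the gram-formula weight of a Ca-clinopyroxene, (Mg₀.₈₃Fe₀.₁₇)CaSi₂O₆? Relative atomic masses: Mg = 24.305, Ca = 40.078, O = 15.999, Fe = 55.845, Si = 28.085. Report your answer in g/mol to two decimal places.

M = 0.83(24.305) + 0.17(55.845) + 1(40.078) + 2(28.085) + 6(15.999)

221.91 g/mol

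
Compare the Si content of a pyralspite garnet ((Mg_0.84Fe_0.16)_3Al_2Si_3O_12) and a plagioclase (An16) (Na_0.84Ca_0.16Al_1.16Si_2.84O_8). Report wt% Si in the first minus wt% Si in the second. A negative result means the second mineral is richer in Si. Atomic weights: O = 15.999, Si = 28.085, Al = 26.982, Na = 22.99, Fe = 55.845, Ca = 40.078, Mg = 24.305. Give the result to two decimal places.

First mineral: 84.255 g Si in 418.261 g formula = 20.14 wt% Si.
Second mineral: 79.761 g Si in 264.777 g formula = 30.12 wt% Si.
20.14% − 30.12% gives a difference of -9.98 percentage points.

-9.98 percentage points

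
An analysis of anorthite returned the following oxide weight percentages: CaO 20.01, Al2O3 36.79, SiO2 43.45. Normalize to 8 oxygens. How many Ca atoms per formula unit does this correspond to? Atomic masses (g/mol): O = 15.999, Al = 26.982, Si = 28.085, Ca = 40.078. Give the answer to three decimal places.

0.989 Ca apfu

20.01 wt% CaO ÷ 56.077 g/mol = 0.35683 mol, giving 0.35683 Ca and 0.35683 O.
36.79 wt% Al2O3 ÷ 101.961 g/mol = 0.36082 mol, giving 0.72164 Al and 1.08246 O.
43.45 wt% SiO2 ÷ 60.083 g/mol = 0.72317 mol, giving 0.72317 Si and 1.44634 O.
Oxygen sums to 2.88563; scaling by 8/2.88563 = 2.77236 puts the formula on 8 O.
Ca: 0.35683 × 2.77236 = 0.989 atoms per formula unit.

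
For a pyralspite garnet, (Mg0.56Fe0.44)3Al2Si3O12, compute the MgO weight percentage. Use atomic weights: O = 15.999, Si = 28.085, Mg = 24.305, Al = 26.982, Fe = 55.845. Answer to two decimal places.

15.22 wt%

Molar mass of (Mg0.56Fe0.44)3Al2Si3O12 = 1.68·24.305 + 1.32·55.845 + 2·26.982 + 3·28.085 + 12·15.999 = 444.755 g/mol.
Each formula unit contains 1.68 Mg, equivalent to 1.68/1 = 1.6800 mol MgO.
M(MgO) = 1×24.305 + 1×15.999 = 40.304 g/mol.
Mass of MgO per formula unit = 1.6800 × 40.304 = 67.711 g.
MgO wt% = 67.711 / 444.755 × 100 = 15.22%.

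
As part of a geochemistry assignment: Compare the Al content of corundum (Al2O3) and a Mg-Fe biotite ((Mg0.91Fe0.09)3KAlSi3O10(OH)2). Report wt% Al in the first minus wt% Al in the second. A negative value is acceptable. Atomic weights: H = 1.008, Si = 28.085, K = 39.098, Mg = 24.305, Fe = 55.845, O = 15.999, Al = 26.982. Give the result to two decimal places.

Al in Al2O3: molar mass 101.961 g/mol; 2×26.982 = 53.964 g → 52.93 wt%.
Al in (Mg0.91Fe0.09)3KAlSi3O10(OH)2: molar mass 425.770 g/mol; 1×26.982 = 26.982 g → 6.34 wt%.
Difference = 52.93 − 6.34 = 46.59 percentage points.

46.59 percentage points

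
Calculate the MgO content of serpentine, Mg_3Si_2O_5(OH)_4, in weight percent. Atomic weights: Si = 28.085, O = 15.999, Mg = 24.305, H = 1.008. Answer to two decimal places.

43.63 wt%

M(Mg_3Si_2O_5(OH)_4) = 277.108 g/mol; M(MgO) = 40.304 g/mol.
Moles MgO per formula unit = 3 Mg ÷ 1 = 3.0000.
MgO fraction = (3.0000 × 40.304) / 277.108 = 120.912/277.108 = 0.4363.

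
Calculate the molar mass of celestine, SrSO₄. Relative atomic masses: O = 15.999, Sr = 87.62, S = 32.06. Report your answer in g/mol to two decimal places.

183.68 g/mol

The formula mass is the sum 1(87.62) + 1(32.06) + 4(15.999).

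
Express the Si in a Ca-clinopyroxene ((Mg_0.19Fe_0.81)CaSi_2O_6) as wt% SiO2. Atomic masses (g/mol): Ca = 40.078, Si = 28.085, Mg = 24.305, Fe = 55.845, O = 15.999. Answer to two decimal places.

49.64 wt%

M((Mg_0.19Fe_0.81)CaSi_2O_6) = 242.094 g/mol; M(SiO2) = 60.083 g/mol.
Moles SiO2 per formula unit = 2 Si ÷ 1 = 2.0000.
SiO2 fraction = (2.0000 × 60.083) / 242.094 = 120.166/242.094 = 0.4964.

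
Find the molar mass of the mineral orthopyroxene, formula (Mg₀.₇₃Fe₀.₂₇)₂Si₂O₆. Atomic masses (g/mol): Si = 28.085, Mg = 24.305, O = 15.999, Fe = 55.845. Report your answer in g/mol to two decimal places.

217.81 g/mol

The formula mass is the sum 1.46(24.305) + 0.54(55.845) + 2(28.085) + 6(15.999).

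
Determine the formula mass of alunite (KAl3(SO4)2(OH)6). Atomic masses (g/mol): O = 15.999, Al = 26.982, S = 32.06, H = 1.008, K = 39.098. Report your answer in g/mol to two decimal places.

M = 1(39.098) + 3(26.982) + 2(32.06) + 14(15.999) + 6(1.008)

414.20 g/mol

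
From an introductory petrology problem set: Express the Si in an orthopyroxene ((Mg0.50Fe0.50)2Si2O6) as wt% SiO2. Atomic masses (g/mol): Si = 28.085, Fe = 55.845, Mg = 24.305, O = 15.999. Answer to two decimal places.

Molar mass of (Mg0.50Fe0.50)2Si2O6 = 1×24.305 + 1×55.845 + 2×28.085 + 6×15.999 = 232.314 g/mol.
Each formula unit contains 2 Si, equivalent to 2/1 = 2.0000 mol SiO2.
M(SiO2) = 1×28.085 + 2×15.999 = 60.083 g/mol.
Mass of SiO2 per formula unit = 2.0000 × 60.083 = 120.166 g.
SiO2 wt% = 120.166 / 232.314 × 100 = 51.73%.

51.73 wt%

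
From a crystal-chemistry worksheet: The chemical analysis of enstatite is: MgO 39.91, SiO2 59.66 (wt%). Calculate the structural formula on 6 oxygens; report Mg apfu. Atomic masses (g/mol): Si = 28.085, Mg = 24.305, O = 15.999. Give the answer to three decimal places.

1.996 Mg apfu

39.91 wt% MgO ÷ 40.304 g/mol = 0.99022 mol, giving 0.99022 Mg and 0.99022 O.
59.66 wt% SiO2 ÷ 60.083 g/mol = 0.99296 mol, giving 0.99296 Si and 1.98592 O.
Oxygen sums to 2.97614; scaling by 6/2.97614 = 2.01603 puts the formula on 6 O.
Mg: 0.99022 × 2.01603 = 1.996 atoms per formula unit.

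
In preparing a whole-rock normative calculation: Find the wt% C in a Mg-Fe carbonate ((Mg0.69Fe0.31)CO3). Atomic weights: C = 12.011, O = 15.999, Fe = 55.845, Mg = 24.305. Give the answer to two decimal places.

M((Mg0.69Fe0.31)CO3) = 94.090 g/mol.
C contributes 1 × 12.011 = 12.011 g per mole.
12.011/94.090 = 0.1277 → 12.77%.

12.77 wt%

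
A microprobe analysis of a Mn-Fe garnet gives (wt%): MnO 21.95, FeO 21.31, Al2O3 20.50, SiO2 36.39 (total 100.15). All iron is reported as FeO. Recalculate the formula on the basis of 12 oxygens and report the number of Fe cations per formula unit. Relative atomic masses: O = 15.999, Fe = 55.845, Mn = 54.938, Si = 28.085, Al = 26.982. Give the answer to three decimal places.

1.470 Fe apfu

MnO: 21.95/70.937 = 0.30943 mol → 0.30943 mol Mn, 0.30943 mol O.
FeO: 21.31/71.844 = 0.29661 mol → 0.29661 mol Fe, 0.29661 mol O.
Al2O3: 20.50/101.961 = 0.20106 mol → 0.40212 mol Al, 0.60318 mol O.
SiO2: 36.39/60.083 = 0.60566 mol → 0.60566 mol Si, 1.21132 mol O.
Total oxygen = 2.42054 mol. Normalization factor = 12/2.42054 = 4.95757.
Fe per 12 O = 0.29661 × 4.95757 = 1.470.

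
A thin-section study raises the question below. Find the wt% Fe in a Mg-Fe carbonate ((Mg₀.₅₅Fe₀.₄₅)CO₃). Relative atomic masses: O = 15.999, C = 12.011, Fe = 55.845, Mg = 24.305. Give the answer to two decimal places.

Molar mass of (Mg₀.₅₅Fe₀.₄₅)CO₃: 0.55·24.305 + 0.45·55.845 + 1·12.011 + 3·15.999 = 98.506 g/mol.
Mass of Fe per formula unit: 0.45 × 55.845 = 25.130 g.
Weight fraction Fe = 25.130 / 98.506 = 0.2551.

25.51 mass %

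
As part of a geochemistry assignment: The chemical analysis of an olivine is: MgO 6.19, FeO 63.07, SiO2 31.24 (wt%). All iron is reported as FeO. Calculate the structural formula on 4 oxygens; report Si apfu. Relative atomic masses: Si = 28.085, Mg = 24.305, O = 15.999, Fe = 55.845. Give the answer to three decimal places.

1.004 Si apfu

MgO: 6.19/40.304 = 0.15358 mol → 0.15358 mol Mg, 0.15358 mol O.
FeO: 63.07/71.844 = 0.87787 mol → 0.87787 mol Fe, 0.87787 mol O.
SiO2: 31.24/60.083 = 0.51995 mol → 0.51995 mol Si, 1.03990 mol O.
Total oxygen = 2.07135 mol. Normalization factor = 4/2.07135 = 1.93111.
Si per 4 O = 0.51995 × 1.93111 = 1.004.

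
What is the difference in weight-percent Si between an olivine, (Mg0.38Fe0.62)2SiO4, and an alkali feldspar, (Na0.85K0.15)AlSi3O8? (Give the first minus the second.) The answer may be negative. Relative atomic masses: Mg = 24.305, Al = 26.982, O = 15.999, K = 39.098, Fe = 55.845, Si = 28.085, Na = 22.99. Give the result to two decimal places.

-16.22 percentage points

Si in (Mg0.38Fe0.62)2SiO4: molar mass 179.801 g/mol; 1×28.085 = 28.085 g → 15.62 wt%.
Si in (Na0.85K0.15)AlSi3O8: molar mass 264.635 g/mol; 3×28.085 = 84.255 g → 31.84 wt%.
Difference = 15.62 − 31.84 = -16.22 percentage points.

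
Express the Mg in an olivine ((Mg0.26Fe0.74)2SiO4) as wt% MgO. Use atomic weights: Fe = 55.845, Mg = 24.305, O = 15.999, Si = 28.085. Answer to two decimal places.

Formula mass = 187.370 g/mol.
0.52 Mg → 0.5200 mol MgO per formula unit; M(MgO) = 40.304, so MgO mass = 20.958 g.
20.958/187.370 × 100 = 11.19 wt%.

11.19 wt%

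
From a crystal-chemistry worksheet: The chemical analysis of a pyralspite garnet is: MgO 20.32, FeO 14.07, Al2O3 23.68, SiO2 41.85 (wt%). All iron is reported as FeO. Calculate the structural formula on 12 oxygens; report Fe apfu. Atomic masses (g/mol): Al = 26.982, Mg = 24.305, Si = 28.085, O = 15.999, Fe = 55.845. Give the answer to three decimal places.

0.842 Fe apfu

MgO: 20.32/40.304 = 0.50417 mol → 0.50417 mol Mg, 0.50417 mol O.
FeO: 14.07/71.844 = 0.19584 mol → 0.19584 mol Fe, 0.19584 mol O.
Al2O3: 23.68/101.961 = 0.23225 mol → 0.46450 mol Al, 0.69675 mol O.
SiO2: 41.85/60.083 = 0.69654 mol → 0.69654 mol Si, 1.39308 mol O.
Total oxygen = 2.78984 mol. Normalization factor = 12/2.78984 = 4.30132.
Fe per 12 O = 0.19584 × 4.30132 = 0.842.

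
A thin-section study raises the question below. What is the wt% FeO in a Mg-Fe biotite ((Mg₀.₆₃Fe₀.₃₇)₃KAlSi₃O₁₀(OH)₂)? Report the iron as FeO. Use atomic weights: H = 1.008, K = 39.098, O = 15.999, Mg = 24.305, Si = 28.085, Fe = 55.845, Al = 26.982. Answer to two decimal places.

17.63 wt%

Formula mass = 452.263 g/mol.
1.11 Fe → 1.1100 mol FeO per formula unit; M(FeO) = 71.844, so FeO mass = 79.747 g.
79.747/452.263 × 100 = 17.63 wt%.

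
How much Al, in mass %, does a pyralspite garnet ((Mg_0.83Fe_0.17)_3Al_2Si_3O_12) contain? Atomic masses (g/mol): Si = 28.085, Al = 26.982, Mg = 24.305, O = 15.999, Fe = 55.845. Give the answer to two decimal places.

12.87 mass %

M((Mg_0.83Fe_0.17)_3Al_2Si_3O_12) = 419.207 g/mol.
Al contributes 2 × 26.982 = 53.964 g per mole.
53.964/419.207 = 0.1287 → 12.87%.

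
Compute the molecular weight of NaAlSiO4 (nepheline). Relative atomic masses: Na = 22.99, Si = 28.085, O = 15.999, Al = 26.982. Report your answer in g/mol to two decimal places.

Na: 1 × 22.99 = 22.9900
Al: 1 × 26.982 = 26.9820
Si: 1 × 28.085 = 28.0850
O: 4 × 15.999 = 63.9960
Summing the contributions gives the formula mass.

142.05 g/mol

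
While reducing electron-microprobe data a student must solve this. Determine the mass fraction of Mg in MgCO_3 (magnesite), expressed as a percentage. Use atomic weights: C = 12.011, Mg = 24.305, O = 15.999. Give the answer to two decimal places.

28.83 mass %

M(MgCO_3) = 84.313 g/mol.
Mg contributes 1 × 24.305 = 24.305 g per mole.
24.305/84.313 = 0.2883 → 28.83%.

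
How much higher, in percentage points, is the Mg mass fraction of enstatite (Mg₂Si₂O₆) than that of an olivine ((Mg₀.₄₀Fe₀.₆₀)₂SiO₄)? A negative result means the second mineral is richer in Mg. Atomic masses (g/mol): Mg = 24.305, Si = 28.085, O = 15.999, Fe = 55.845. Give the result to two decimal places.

13.32 percentage points

First mineral: 48.610 g Mg in 200.774 g formula = 24.21 wt% Mg.
Second mineral: 19.444 g Mg in 178.539 g formula = 10.89 wt% Mg.
24.21% − 10.89% gives a difference of 13.32 percentage points.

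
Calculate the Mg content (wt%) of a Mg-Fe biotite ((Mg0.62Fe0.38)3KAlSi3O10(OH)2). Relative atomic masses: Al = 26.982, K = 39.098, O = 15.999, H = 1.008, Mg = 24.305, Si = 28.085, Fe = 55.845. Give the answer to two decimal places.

Molar mass of (Mg0.62Fe0.38)3KAlSi3O10(OH)2: 1.86*24.305 + 1.14*55.845 + 1*39.098 + 1*26.982 + 3*28.085 + 12*15.999 + 2*1.008 = 453.210 g/mol.
Mass of Mg per formula unit: 1.86 × 24.305 = 45.207 g.
Weight fraction Mg = 45.207 / 453.210 = 0.0997.

9.97 wt%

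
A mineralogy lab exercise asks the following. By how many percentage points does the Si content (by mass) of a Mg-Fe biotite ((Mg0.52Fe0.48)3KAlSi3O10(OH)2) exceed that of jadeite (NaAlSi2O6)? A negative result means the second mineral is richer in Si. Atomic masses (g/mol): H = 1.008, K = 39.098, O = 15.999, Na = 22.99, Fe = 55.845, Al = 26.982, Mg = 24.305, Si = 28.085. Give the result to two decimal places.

-9.58 percentage points

Si in (Mg0.52Fe0.48)3KAlSi3O10(OH)2: molar mass 462.672 g/mol; 3×28.085 = 84.255 g → 18.21 wt%.
Si in NaAlSi2O6: molar mass 202.136 g/mol; 2×28.085 = 56.170 g → 27.79 wt%.
Difference = 18.21 − 27.79 = -9.58 percentage points.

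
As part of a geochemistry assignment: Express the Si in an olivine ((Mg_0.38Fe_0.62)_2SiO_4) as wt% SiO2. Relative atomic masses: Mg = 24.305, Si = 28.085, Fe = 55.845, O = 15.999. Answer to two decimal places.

33.42 wt%

Molar mass of (Mg_0.38Fe_0.62)_2SiO_4 = 0.76×24.305 + 1.24×55.845 + 1×28.085 + 4×15.999 = 179.801 g/mol.
Each formula unit contains 1 Si, equivalent to 1/1 = 1.0000 mol SiO2.
M(SiO2) = 1×28.085 + 2×15.999 = 60.083 g/mol.
Mass of SiO2 per formula unit = 1.0000 × 60.083 = 60.083 g.
SiO2 wt% = 60.083 / 179.801 × 100 = 33.42%.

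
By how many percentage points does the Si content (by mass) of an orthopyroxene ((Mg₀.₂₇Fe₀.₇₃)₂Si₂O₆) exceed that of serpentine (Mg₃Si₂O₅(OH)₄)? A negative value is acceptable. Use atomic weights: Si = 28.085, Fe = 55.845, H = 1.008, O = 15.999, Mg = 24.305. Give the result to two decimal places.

2.49 percentage points

M((Mg₀.₂₇Fe₀.₇₃)₂Si₂O₆) = 246.822 g/mol, so wt% Si = 56.170/246.822 × 100 = 22.76%.
M(Mg₃Si₂O₅(OH)₄) = 277.108 g/mol, so wt% Si = 56.170/277.108 × 100 = 20.27%.
22.76 − 20.27 = 2.49 pp.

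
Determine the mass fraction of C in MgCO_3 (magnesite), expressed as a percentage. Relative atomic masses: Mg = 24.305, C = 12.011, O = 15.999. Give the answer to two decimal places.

Formula mass = 1·24.305 + 1·12.011 + 3·15.999 = 84.313 g/mol, of which 12.011 g is C.
So C makes up 12.011/84.313 = 0.1425 of the mass, i.e. 14.25%.

14.25 weight percent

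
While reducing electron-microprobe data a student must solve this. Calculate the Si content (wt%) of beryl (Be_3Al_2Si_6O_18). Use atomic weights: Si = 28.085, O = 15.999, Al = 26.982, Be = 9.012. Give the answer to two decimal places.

Formula mass = 3*9.012 + 2*26.982 + 6*28.085 + 18*15.999 = 537.492 g/mol, of which 168.510 g is Si.
So Si makes up 168.510/537.492 = 0.3135 of the mass, i.e. 31.35%.

31.35 wt%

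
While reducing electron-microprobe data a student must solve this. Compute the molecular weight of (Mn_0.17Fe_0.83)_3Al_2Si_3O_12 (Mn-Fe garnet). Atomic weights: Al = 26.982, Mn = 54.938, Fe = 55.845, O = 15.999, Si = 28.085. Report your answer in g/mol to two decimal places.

The formula mass is the sum 0.51(54.938) + 2.49(55.845) + 2(26.982) + 3(28.085) + 12(15.999).

497.28 g/mol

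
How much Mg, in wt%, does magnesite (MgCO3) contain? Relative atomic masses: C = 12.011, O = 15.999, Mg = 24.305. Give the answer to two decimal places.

M(MgCO3) = 84.313 g/mol.
Mg contributes 1 × 24.305 = 24.305 g per mole.
24.305/84.313 = 0.2883 → 28.83%.

28.83 wt%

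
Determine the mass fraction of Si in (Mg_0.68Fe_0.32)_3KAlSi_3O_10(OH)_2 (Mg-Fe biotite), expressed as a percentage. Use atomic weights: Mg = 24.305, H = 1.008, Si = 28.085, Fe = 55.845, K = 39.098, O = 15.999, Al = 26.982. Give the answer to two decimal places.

Formula mass = 2.04·24.305 + 0.96·55.845 + 1·39.098 + 1·26.982 + 3·28.085 + 12·15.999 + 2·1.008 = 447.532 g/mol, of which 84.255 g is Si.
So Si makes up 84.255/447.532 = 0.1883 of the mass, i.e. 18.83%.

18.83 weight percent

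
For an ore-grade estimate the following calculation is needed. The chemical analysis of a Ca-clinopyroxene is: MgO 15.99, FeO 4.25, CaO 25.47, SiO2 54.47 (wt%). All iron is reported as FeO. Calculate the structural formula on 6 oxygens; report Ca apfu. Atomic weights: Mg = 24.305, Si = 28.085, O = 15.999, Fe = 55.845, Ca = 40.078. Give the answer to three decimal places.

1.001 Ca apfu

MgO: 15.99/40.304 = 0.39673 mol → 0.39673 mol Mg, 0.39673 mol O.
FeO: 4.25/71.844 = 0.05916 mol → 0.05916 mol Fe, 0.05916 mol O.
CaO: 25.47/56.077 = 0.45420 mol → 0.45420 mol Ca, 0.45420 mol O.
SiO2: 54.47/60.083 = 0.90658 mol → 0.90658 mol Si, 1.81316 mol O.
Total oxygen = 2.72325 mol. Normalization factor = 6/2.72325 = 2.20325.
Ca per 6 O = 0.45420 × 2.20325 = 1.001.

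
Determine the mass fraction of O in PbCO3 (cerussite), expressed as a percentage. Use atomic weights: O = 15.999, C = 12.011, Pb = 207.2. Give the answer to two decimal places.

M(PbCO3) = 267.208 g/mol.
O contributes 3 × 15.999 = 47.997 g per mole.
47.997/267.208 = 0.1796 → 17.96%.

17.96 weight percent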